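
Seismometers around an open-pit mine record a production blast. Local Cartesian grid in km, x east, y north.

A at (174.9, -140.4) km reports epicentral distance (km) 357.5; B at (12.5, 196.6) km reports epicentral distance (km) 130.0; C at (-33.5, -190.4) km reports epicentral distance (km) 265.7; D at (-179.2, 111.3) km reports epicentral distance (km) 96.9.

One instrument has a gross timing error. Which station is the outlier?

C

Solve using three stations at a time. Using A, B, D (subtract circle equations pairwise → linear system) gives (x, y) ≈ (-82.4, 107.8).
Distances from that point to each station vs reported:
  A: calculated 357.5 vs reported 357.5 → residual 0.0 km
  B: calculated 130.0 vs reported 130.0 → residual 0.0 km
  C: calculated 302.2 vs reported 265.7 → residual 36.5 km
  D: calculated 96.9 vs reported 96.9 → residual 0.0 km
A, B, D are mutually consistent (residuals ≈ 0); C is off by 36.5 km.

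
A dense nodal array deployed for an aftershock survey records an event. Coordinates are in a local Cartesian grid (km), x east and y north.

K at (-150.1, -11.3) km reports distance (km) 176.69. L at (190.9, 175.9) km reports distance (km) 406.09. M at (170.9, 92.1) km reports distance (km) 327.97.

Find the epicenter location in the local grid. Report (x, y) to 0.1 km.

Circle about each station: (x + 150.1)² + (y + 11.3)² = 176.69²; (x − 190.9)² + (y − 175.9)² = 406.09²; (x − 170.9)² + (y − 92.1)² = 327.97².
Subtracting pairs of circle equations eliminates x²+y² and gives linear equations (the radical axes):
682.0 x + 374.4 y = -88963.81
642.0 x + 206.8 y = -61313.44
Solving the 2×2 system: x ≈ -45.9, y ≈ -154.0 km.
Check against K (with the unrounded x, y): √((x + 150.1)²+(y + 11.3)²) = 176.72 ≈ 176.69 km. ✓

-45.9 km east, -154.0 km north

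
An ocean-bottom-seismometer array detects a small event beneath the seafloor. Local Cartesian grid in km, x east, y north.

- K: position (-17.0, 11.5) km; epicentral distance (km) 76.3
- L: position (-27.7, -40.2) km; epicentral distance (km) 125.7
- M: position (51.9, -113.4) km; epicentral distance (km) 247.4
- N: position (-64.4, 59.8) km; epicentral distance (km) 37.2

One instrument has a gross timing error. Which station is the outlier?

Solve using three stations at a time. Using K, L, N (subtract circle equations pairwise → linear system) gives (x, y) ≈ (-37.0, 85.2).
Distances from that point to each station vs reported:
  K: calculated 76.4 vs reported 76.3 → residual 0.1 km
  L: calculated 125.7 vs reported 125.7 → residual 0.0 km
  M: calculated 217.6 vs reported 247.4 → residual 29.8 km
  N: calculated 37.3 vs reported 37.2 → residual 0.1 km
K, L, N are mutually consistent (residuals ≈ 0); M is off by 29.8 km.

M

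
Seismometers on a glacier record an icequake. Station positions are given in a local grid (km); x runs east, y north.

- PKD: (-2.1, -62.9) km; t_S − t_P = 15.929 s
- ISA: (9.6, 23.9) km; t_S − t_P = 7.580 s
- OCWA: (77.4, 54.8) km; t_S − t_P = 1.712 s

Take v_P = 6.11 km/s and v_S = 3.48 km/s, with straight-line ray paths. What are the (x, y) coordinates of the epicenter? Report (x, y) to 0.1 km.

x ≈ 66.8 km, y ≈ 45.9 km

Distance from S−P lag: d = Δt · v_P v_S / (v_P − v_S) = Δt · (6.11·3.48)/(6.11−3.48) ≈ 8.0847·Δt.
So d_PKD = 128.78, d_ISA = 61.28, d_OCWA = 13.84 km.
Circle about each station: (x + 2.1)² + (y + 62.9)² = 128.78²; (x − 9.6)² + (y − 23.9)² = 61.28²; (x − 77.4)² + (y − 54.8)² = 13.84².
Subtracting the PKD equation from the ISA and OCWA equations removes the quadratic terms:
23.4 x + 173.6 y = 9531.60
159.0 x + 235.4 y = 21425.72
Solving the 2×2 system: x ≈ 66.8, y ≈ 45.9 km.
Check against PKD (with the unrounded x, y): √((x + 2.1)²+(y + 62.9)²) = 128.78 ≈ 128.78 km. ✓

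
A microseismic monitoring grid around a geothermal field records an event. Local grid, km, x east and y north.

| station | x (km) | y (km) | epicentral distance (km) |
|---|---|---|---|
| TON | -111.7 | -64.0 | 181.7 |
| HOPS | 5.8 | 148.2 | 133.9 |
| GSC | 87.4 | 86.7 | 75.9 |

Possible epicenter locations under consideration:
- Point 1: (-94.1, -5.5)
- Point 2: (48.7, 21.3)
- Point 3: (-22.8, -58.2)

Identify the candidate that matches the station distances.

Point 2

For each candidate, compare |candidate − station| to the reported distance:
Point 1: residuals TON 120.6, HOPS 49.4, GSC 127.7 → max 127.7 km
Point 2: residuals TON 0.0, HOPS 0.1, GSC 0.1 → max 0.1 km
Point 3: residuals TON 92.6, HOPS 74.5, GSC 106.1 → max 106.1 km
Only Point 2 has all residuals ≈ 0.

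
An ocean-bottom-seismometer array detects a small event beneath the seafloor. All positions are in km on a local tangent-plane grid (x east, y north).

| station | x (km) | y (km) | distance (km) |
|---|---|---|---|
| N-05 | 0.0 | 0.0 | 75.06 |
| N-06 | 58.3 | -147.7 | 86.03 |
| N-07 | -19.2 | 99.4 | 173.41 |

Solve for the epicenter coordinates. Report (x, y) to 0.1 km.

Circle about each station: x² + y² = 75.06²; (x − 58.3)² + (y + 147.7)² = 86.03²; (x + 19.2)² + (y − 99.4)² = 173.41².
Subtracting the N-05 equation from the N-06 and N-07 equations removes the quadratic terms:
116.6 x − 295.4 y = 23447.02
-38.4 x + 198.8 y = -14188.02
Solving the 2×2 system: x ≈ 39.7, y ≈ -63.7 km.
Check against N-05 (with the unrounded x, y): √(x²+y²) = 75.06 ≈ 75.06 km. ✓

39.7 km east, -63.7 km north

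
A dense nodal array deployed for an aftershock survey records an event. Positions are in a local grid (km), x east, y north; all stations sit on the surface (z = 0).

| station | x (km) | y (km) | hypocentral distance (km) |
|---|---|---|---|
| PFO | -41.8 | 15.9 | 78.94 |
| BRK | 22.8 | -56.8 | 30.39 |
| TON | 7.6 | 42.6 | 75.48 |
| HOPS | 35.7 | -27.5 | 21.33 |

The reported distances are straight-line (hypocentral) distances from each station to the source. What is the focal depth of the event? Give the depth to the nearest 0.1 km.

Each station gives a sphere (x−x_i)² + (y−y_i)² + z² = d_i² (stations at z=0).
Subtracting the PFO sphere from BRK and TON: z² cancels, leaving linear equations in x and y:
129.2 x − 145.4 y = 7054.00
98.8 x + 53.4 y = 406.76
Solving: x ≈ 20.495, y ≈ -30.303 km (keep extra digits for the depth step; rounded: 20.5, -30.3).
Then from the PFO sphere: z² = 78.94² − (x + 41.8)² − (y − 15.9)² with x = 20.495, y = -30.303, so z ≈ 14.702 ≈ 14.7 km.
Check against HOPS (with the unrounded solution): distance 21.33 ≈ 21.33 km. ✓

z ≈ 14.7 km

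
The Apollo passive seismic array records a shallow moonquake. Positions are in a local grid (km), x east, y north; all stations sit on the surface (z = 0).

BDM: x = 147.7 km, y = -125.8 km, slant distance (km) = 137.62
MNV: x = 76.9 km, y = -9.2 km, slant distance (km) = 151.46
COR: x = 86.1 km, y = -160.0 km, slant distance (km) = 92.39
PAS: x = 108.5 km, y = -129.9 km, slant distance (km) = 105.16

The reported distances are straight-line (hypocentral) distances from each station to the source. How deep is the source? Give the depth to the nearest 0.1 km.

67.9 km

Each station gives a sphere (x−x_i)² + (y−y_i)² + z² = d_i² (stations at z=0).
Subtracting the BDM sphere from MNV and COR: z² cancels, leaving linear equations in x and y:
-141.6 x + 233.2 y = -35643.55
-123.2 x − 68.4 y = 5775.63
Solving: x ≈ 28.404, y ≈ -135.599 km (keep extra digits for the depth step; rounded: 28.4, -135.6).
Then from the BDM sphere: z² = 137.62² − (x − 147.7)² − (y + 125.8)² with x = 28.404, y = -135.599, so z ≈ 67.910 ≈ 67.9 km.
Check against PAS (with the unrounded solution): distance 105.16 ≈ 105.16 km. ✓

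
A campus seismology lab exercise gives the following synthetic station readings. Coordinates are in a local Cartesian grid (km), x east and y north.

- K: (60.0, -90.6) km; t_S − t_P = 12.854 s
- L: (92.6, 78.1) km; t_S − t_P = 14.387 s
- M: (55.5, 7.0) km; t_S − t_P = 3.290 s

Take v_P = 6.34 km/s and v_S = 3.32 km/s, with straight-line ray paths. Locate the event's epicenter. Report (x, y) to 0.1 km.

35.6 km east, -4.4 km north

Distance from S−P lag: d = Δt · v_P v_S / (v_P − v_S) = Δt · (6.34·3.32)/(6.34−3.32) ≈ 6.9698·Δt.
So d_K = 89.59, d_L = 100.27, d_M = 22.93 km.
Circle about each station: (x − 60.0)² + (y + 90.6)² = 89.59²; (x − 92.6)² + (y − 78.1)² = 100.27²; (x − 55.5)² + (y − 7.0)² = 22.93².
Subtracting pairs of circle equations eliminates x²+y² and gives linear equations (the radical axes):
65.2 x + 337.4 y = 838.31
-9.0 x + 195.2 y = -1178.53
Solving the 2×2 system: x ≈ 35.6, y ≈ -4.4 km.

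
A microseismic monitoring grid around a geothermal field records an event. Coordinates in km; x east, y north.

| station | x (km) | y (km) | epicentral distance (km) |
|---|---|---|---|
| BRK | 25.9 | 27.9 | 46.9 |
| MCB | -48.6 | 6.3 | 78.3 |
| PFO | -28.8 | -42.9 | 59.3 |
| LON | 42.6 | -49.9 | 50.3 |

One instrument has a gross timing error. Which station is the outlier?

Solve using three stations at a time. Using BRK, MCB, PFO (subtract circle equations pairwise → linear system) gives (x, y) ≈ (25.5, -19.0).
Distances from that point to each station vs reported:
  BRK: calculated 46.9 vs reported 46.9 → residual 0.0 km
  MCB: calculated 78.3 vs reported 78.3 → residual 0.0 km
  PFO: calculated 59.3 vs reported 59.3 → residual 0.0 km
  LON: calculated 35.3 vs reported 50.3 → residual 15.0 km
BRK, MCB, PFO are mutually consistent (residuals ≈ 0); LON is off by 15.0 km.

LON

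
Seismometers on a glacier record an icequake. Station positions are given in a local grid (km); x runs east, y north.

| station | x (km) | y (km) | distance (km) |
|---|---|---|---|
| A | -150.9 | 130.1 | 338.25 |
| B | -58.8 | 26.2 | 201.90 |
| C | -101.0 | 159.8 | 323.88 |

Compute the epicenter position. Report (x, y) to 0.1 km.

x ≈ 107.9 km, y ≈ -87.7 km

Circle about each station: (x + 150.9)² + (y − 130.1)² = 338.25²; (x + 58.8)² + (y − 26.2)² = 201.90²; (x + 101.0)² + (y − 159.8)² = 323.88².
Subtracting the A equation from the B and C equations removes the quadratic terms:
184.2 x − 207.8 y = 38096.51
99.8 x + 59.4 y = 5555.03
Solving the 2×2 system: x ≈ 107.9, y ≈ -87.7 km.
Check against A (with the unrounded x, y): √((x + 150.9)²+(y − 130.1)²) = 338.24 ≈ 338.25 km. ✓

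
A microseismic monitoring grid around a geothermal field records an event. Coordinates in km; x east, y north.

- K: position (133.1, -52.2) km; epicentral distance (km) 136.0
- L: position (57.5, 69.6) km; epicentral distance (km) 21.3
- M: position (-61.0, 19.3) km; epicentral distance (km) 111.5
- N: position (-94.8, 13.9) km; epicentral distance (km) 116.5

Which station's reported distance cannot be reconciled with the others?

Solve using three stations at a time. Using K, L, M (subtract circle equations pairwise → linear system) gives (x, y) ≈ (45.6, 51.9).
Distances from that point to each station vs reported:
  K: calculated 136.0 vs reported 136.0 → residual 0.0 km
  L: calculated 21.3 vs reported 21.3 → residual 0.0 km
  M: calculated 111.5 vs reported 111.5 → residual 0.0 km
  N: calculated 145.5 vs reported 116.5 → residual 29.0 km
K, L, M are mutually consistent (residuals ≈ 0); N is off by 29.0 km.

N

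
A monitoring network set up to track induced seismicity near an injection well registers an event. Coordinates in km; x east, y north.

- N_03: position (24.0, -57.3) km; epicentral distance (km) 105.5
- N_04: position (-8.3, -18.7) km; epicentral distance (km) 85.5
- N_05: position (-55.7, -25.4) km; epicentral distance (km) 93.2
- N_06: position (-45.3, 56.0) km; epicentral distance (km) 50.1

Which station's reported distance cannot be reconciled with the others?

N_04

Solve using three stations at a time. Using N_03, N_05, N_06 (subtract circle equations pairwise → linear system) gives (x, y) ≈ (3.9, 46.3).
Distances from that point to each station vs reported:
  N_03: calculated 105.5 vs reported 105.5 → residual 0.0 km
  N_04: calculated 66.1 vs reported 85.5 → residual 19.4 km
  N_05: calculated 93.2 vs reported 93.2 → residual 0.0 km
  N_06: calculated 50.1 vs reported 50.1 → residual 0.0 km
N_03, N_05, N_06 are mutually consistent (residuals ≈ 0); N_04 is off by 19.4 km.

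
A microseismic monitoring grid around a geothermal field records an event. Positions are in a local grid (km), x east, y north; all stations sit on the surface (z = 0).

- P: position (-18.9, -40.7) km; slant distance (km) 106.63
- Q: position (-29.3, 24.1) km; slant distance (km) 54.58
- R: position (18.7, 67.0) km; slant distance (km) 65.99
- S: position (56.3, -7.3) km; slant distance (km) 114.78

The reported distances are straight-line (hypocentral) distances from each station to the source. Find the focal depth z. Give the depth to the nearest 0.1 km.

z ≈ 44.5 km

Each station gives a sphere (x−x_i)² + (y−y_i)² + z² = d_i² (stations at z=0).
Subtracting the P sphere from Q and R: z² cancels, leaving linear equations in x and y:
-20.8 x + 129.6 y = 7816.58
75.2 x + 215.4 y = 9840.27
Solving: x ≈ -28.707, y ≈ 55.706 km (keep extra digits for the depth step; rounded: -28.7, 55.7).
Then from the P sphere: z² = 106.63² − (x + 18.9)² − (y + 40.7)² with x = -28.707, y = 55.706, so z ≈ 44.493 ≈ 44.5 km.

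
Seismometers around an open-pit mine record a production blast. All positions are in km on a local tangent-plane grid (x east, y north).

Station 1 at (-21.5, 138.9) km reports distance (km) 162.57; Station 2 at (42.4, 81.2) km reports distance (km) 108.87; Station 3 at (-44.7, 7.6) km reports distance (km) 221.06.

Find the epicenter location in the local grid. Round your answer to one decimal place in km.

Circle about each station: (x + 21.5)² + (y − 138.9)² = 162.57²; (x − 42.4)² + (y − 81.2)² = 108.87²; (x + 44.7)² + (y − 7.6)² = 221.06².
Subtracting the Station 1 equation from the Station 2 and Station 3 equations removes the quadratic terms:
127.8 x − 115.4 y = 3212.07
-46.4 x − 262.6 y = -40138.13
Solving the 2×2 system: x ≈ 140.7, y ≈ 128.0 km.

140.7 km east, 128.0 km north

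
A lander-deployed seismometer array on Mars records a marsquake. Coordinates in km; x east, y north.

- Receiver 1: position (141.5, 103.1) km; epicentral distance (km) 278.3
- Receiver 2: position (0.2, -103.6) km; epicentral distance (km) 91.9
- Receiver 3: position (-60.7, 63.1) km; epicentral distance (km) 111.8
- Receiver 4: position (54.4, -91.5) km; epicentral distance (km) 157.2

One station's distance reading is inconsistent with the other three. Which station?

Receiver 2

Solve using three stations at a time. Using Receiver 1, Receiver 3, Receiver 4 (subtract circle equations pairwise → linear system) gives (x, y) ≈ (-95.2, -43.2).
Distances from that point to each station vs reported:
  Receiver 1: calculated 278.3 vs reported 278.3 → residual 0.0 km
  Receiver 2: calculated 112.9 vs reported 91.9 → residual 21.0 km
  Receiver 3: calculated 111.8 vs reported 111.8 → residual 0.0 km
  Receiver 4: calculated 157.2 vs reported 157.2 → residual 0.0 km
Receiver 1, Receiver 3, Receiver 4 are mutually consistent (residuals ≈ 0); Receiver 2 is off by 21.0 km.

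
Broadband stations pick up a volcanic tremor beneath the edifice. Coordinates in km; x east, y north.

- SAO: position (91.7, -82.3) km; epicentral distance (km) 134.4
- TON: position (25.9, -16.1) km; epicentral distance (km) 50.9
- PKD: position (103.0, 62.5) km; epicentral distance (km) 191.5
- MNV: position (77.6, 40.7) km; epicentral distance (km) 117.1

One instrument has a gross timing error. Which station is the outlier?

Solve using three stations at a time. Using SAO, TON, MNV (subtract circle equations pairwise → linear system) gives (x, y) ≈ (-25.1, -15.7).
Distances from that point to each station vs reported:
  SAO: calculated 134.4 vs reported 134.4 → residual 0.0 km
  TON: calculated 51.0 vs reported 50.9 → residual 0.1 km
  PKD: calculated 150.0 vs reported 191.5 → residual 41.5 km
  MNV: calculated 117.1 vs reported 117.1 → residual 0.0 km
SAO, TON, MNV are mutually consistent (residuals ≈ 0); PKD is off by 41.5 km.

PKD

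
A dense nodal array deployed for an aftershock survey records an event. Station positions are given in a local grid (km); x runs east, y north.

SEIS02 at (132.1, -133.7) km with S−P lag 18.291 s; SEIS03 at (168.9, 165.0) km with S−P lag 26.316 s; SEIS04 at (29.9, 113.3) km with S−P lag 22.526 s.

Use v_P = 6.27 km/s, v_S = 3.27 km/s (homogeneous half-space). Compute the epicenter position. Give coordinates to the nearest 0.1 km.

Distance from S−P lag: d = Δt · v_P v_S / (v_P − v_S) = Δt · (6.27·3.27)/(6.27−3.27) ≈ 6.8343·Δt.
So d_SEIS02 = 125.01, d_SEIS03 = 179.85, d_SEIS04 = 153.95 km.
Circle about each station: (x − 132.1)² + (y + 133.7)² = 125.01²; (x − 168.9)² + (y − 165.0)² = 179.85²; (x − 29.9)² + (y − 113.3)² = 153.95².
Subtracting pairs of circle equations eliminates x²+y² and gives linear equations (the radical axes):
73.6 x + 597.4 y = 3707.59
-204.4 x + 494.0 y = -29668.30
Solving the 2×2 system: x ≈ 123.4, y ≈ -9.0 km.
Check against SEIS02 (with the unrounded x, y): √((x − 132.1)²+(y + 133.7)²) = 125.01 ≈ 125.01 km. ✓

x ≈ 123.4 km, y ≈ -9.0 km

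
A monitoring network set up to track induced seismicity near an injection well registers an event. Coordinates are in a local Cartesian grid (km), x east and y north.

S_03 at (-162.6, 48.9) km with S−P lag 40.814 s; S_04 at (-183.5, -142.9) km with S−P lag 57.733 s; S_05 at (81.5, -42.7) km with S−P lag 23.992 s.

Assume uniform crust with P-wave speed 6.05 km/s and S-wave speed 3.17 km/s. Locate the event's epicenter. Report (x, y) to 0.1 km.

(100.8, 115.9)

Distance from S−P lag: d = Δt · v_P v_S / (v_P − v_S) = Δt · (6.05·3.17)/(6.05−3.17) ≈ 6.6592·Δt.
So d_S_03 = 271.79, d_S_04 = 384.46, d_S_05 = 159.77 km.
Circle about each station: (x + 162.6)² + (y − 48.9)² = 271.79²; (x + 183.5)² + (y + 142.9)² = 384.46²; (x − 81.5)² + (y + 42.7)² = 159.77².
Subtracting the S_03 equation from the S_04 and S_05 equations removes the quadratic terms:
-41.8 x − 383.6 y = -48677.00
488.2 x − 183.2 y = 27978.92
Solving the 2×2 system: x ≈ 100.8, y ≈ 115.9 km.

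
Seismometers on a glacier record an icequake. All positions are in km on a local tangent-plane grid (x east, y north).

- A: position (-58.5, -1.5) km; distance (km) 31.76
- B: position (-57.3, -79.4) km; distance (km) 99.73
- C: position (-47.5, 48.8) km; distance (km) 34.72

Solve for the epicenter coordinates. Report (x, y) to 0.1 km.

Circle about each station: (x + 58.5)² + (y + 1.5)² = 31.76²; (x + 57.3)² + (y + 79.4)² = 99.73²; (x + 47.5)² + (y − 48.8)² = 34.72².
Subtracting the A equation from the B and C equations removes the quadratic terms:
2.4 x − 155.8 y = -2774.23
22.0 x + 100.6 y = 1016.41
Solving the 2×2 system: x ≈ -32.9, y ≈ 17.3 km.

x ≈ -32.9 km, y ≈ 17.3 km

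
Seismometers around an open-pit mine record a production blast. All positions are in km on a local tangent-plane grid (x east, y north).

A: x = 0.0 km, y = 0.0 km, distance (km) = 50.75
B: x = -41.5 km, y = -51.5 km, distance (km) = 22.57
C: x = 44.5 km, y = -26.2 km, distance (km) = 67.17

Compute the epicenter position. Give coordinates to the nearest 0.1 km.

Circle about each station: x² + y² = 50.75²; (x + 41.5)² + (y + 51.5)² = 22.57²; (x − 44.5)² + (y + 26.2)² = 67.17².
Subtracting pairs of circle equations eliminates x²+y² and gives linear equations (the radical axes):
-83.0 x − 103.0 y = 6440.66
89.0 x − 52.4 y = 730.44
Solving the 2×2 system: x ≈ -19.4, y ≈ -46.9 km.
Check against A (with the unrounded x, y): √(x²+y²) = 50.75 ≈ 50.75 km. ✓

x ≈ -19.4 km, y ≈ -46.9 km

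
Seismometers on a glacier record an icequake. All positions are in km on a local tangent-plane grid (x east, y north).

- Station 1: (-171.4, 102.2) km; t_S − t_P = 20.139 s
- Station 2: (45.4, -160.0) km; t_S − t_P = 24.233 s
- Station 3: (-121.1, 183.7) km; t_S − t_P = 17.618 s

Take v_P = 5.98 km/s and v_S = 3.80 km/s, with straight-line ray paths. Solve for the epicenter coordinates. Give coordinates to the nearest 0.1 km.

Distance from S−P lag: d = Δt · v_P v_S / (v_P − v_S) = Δt · (5.98·3.80)/(5.98−3.80) ≈ 10.4239·Δt.
So d_Station 1 = 209.93, d_Station 2 = 252.60, d_Station 3 = 183.65 km.
Circle about each station: (x + 171.4)² + (y − 102.2)² = 209.93²; (x − 45.4)² + (y + 160.0)² = 252.60²; (x + 121.1)² + (y − 183.7)² = 183.65².
Subtracting pairs of circle equations eliminates x²+y² and gives linear equations (the radical axes):
433.6 x − 524.4 y = -31897.80
100.6 x + 163.0 y = 18931.38
Solving the 2×2 system: x ≈ 38.3, y ≈ 92.5 km.

x ≈ 38.3 km, y ≈ 92.5 km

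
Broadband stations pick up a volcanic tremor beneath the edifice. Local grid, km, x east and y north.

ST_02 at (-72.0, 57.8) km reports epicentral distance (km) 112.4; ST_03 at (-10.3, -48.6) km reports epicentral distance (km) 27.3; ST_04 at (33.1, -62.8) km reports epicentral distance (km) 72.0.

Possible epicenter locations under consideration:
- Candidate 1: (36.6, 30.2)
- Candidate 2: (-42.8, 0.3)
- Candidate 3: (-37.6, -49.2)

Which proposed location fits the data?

Candidate 3

For each candidate, compare |candidate − station| to the reported distance:
Candidate 1: residuals ST_02 0.3, ST_03 64.4, ST_04 21.1 → max 64.4 km
Candidate 2: residuals ST_02 47.9, ST_03 31.4, ST_04 26.7 → max 47.9 km
Candidate 3: residuals ST_02 0.0, ST_03 0.0, ST_04 0.0 → max 0.0 km
Only Candidate 3 has all residuals ≈ 0.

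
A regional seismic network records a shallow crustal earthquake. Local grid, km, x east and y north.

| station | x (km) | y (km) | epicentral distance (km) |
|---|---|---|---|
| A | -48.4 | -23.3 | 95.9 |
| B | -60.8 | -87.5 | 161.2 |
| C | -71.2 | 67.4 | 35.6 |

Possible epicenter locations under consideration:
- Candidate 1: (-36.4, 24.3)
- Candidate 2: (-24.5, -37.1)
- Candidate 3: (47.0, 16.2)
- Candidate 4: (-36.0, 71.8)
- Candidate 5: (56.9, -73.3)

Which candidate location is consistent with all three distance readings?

Candidate 4

For each candidate, compare |candidate − station| to the reported distance:
Candidate 1: residuals A 46.8, B 46.8, C 19.8 → max 46.8 km
Candidate 2: residuals A 68.3, B 99.1, C 78.9 → max 99.1 km
Candidate 3: residuals A 7.4, B 11.6, C 93.2 → max 93.2 km
Candidate 4: residuals A 0.0, B 0.0, C 0.1 → max 0.1 km
Candidate 5: residuals A 20.7, B 42.6, C 154.7 → max 154.7 km
Only Candidate 4 has all residuals ≈ 0.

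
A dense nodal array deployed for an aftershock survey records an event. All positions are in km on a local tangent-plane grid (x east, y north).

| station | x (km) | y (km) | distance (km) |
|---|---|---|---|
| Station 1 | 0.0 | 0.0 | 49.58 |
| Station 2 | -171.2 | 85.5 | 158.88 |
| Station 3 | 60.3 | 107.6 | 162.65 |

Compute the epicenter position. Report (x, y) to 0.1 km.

Circle about each station: x² + y² = 49.58²; (x + 171.2)² + (y − 85.5)² = 158.88²; (x − 60.3)² + (y − 107.6)² = 162.65².
Subtracting pairs of circle equations eliminates x²+y² and gives linear equations (the radical axes):
-342.4 x + 171.0 y = 13835.01
120.6 x + 215.2 y = -8783.00
Solving the 2×2 system: x ≈ -47.5, y ≈ -14.2 km.

-47.5 km east, -14.2 km north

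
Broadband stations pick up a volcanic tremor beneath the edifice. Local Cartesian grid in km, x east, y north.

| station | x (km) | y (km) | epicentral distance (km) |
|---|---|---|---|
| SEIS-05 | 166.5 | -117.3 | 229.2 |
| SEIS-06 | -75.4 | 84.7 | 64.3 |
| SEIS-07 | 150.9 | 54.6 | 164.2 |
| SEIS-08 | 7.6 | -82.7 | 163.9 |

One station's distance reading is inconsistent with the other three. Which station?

SEIS-05

Solve using three stations at a time. Using SEIS-06, SEIS-07, SEIS-08 (subtract circle equations pairwise → linear system) gives (x, y) ≈ (-11.3, 80.1).
Distances from that point to each station vs reported:
  SEIS-05: calculated 265.7 vs reported 229.2 → residual 36.5 km
  SEIS-06: calculated 64.3 vs reported 64.3 → residual 0.0 km
  SEIS-07: calculated 164.2 vs reported 164.2 → residual 0.0 km
  SEIS-08: calculated 163.9 vs reported 163.9 → residual 0.0 km
SEIS-06, SEIS-07, SEIS-08 are mutually consistent (residuals ≈ 0); SEIS-05 is off by 36.5 km.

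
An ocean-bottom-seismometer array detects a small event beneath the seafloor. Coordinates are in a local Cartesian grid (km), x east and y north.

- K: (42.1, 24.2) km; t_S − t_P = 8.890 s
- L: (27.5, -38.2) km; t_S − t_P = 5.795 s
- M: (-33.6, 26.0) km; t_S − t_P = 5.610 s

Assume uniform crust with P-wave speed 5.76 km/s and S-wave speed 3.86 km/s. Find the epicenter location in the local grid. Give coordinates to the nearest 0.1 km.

-40.3 km east, -39.3 km north

Distance from S−P lag: d = Δt · v_P v_S / (v_P − v_S) = Δt · (5.76·3.86)/(5.76−3.86) ≈ 11.7019·Δt.
So d_K = 104.03, d_L = 67.81, d_M = 65.65 km.
Circle about each station: (x − 42.1)² + (y − 24.2)² = 104.03²; (x − 27.5)² + (y + 38.2)² = 67.81²; (x + 33.6)² + (y − 26.0)² = 65.65².
Subtracting the K equation from the L and M equations removes the quadratic terms:
-29.2 x − 124.8 y = 6081.48
-151.4 x + 3.6 y = 5959.23
Solving the 2×2 system: x ≈ -40.3, y ≈ -39.3 km.
Check against K (with the unrounded x, y): √((x − 42.1)²+(y − 24.2)²) = 104.03 ≈ 104.03 km. ✓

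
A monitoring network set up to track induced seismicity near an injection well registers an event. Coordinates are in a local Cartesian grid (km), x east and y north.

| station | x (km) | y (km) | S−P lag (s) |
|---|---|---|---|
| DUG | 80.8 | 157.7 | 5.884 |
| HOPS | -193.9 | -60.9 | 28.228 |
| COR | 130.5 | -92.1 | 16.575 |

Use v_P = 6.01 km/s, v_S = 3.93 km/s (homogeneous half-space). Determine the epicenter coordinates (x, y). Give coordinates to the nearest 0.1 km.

Distance from S−P lag: d = Δt · v_P v_S / (v_P − v_S) = Δt · (6.01·3.93)/(6.01−3.93) ≈ 11.3554·Δt.
So d_DUG = 66.82, d_HOPS = 320.54, d_COR = 188.22 km.
Circle about each station: (x − 80.8)² + (y − 157.7)² = 66.82²; (x + 193.9)² + (y + 60.9)² = 320.54²; (x − 130.5)² + (y + 92.1)² = 188.22².
Subtracting pairs of circle equations eliminates x²+y² and gives linear equations (the radical axes):
-549.4 x − 437.2 y = -88372.89
99.4 x − 499.6 y = -36847.13
Solving the 2×2 system: x ≈ 88.2, y ≈ 91.3 km.

(88.2, 91.3)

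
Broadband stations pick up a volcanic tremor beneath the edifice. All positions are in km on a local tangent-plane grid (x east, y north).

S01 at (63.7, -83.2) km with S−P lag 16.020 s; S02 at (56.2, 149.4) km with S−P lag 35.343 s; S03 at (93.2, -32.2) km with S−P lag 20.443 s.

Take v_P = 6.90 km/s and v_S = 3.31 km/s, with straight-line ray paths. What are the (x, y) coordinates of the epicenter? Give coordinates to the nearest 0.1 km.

Distance from S−P lag: d = Δt · v_P v_S / (v_P − v_S) = Δt · (6.90·3.31)/(6.90−3.31) ≈ 6.3618·Δt.
So d_S01 = 101.92, d_S02 = 224.85, d_S03 = 130.06 km.
Circle about each station: (x − 63.7)² + (y + 83.2)² = 101.92²; (x − 56.2)² + (y − 149.4)² = 224.85²; (x − 93.2)² + (y + 32.2)² = 130.06².
Subtracting pairs of circle equations eliminates x²+y² and gives linear equations (the radical axes):
-15.0 x + 465.2 y = -25670.97
59.0 x + 102.0 y = -7784.77
Solving the 2×2 system: x ≈ -34.6, y ≈ -56.3 km.

-34.6 km east, -56.3 km north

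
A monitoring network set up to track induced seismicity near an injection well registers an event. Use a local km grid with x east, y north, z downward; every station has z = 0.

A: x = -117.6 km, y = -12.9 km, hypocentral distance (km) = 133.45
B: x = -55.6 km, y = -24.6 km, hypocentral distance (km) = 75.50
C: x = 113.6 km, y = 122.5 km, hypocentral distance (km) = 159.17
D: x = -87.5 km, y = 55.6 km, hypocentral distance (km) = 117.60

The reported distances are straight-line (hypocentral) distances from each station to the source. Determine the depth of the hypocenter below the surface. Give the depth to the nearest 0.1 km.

Each station gives a sphere (x−x_i)² + (y−y_i)² + z² = d_i² (stations at z=0).
Subtracting the A sphere from B and C: z² cancels, leaving linear equations in x and y:
124.0 x − 23.4 y = 1809.00
462.4 x + 270.8 y = 6388.85
Solving: x ≈ 14.401, y ≈ -0.997 km (keep extra digits for the depth step; rounded: 14.4, -1.0).
Then from the A sphere: z² = 133.45² − (x + 117.6)² − (y + 12.9)² with x = 14.401, y = -0.997, so z ≈ 15.587 ≈ 15.6 km.

z ≈ 15.6 km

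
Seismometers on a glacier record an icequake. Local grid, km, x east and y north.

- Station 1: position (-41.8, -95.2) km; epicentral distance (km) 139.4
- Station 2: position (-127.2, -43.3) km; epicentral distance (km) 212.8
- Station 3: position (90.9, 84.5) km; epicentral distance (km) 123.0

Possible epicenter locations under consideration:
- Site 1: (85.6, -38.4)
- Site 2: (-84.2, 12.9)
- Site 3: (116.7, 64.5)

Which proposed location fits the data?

For each candidate, compare |candidate − station| to the reported distance:
Site 1: residuals Station 1 0.1, Station 2 0.1, Station 3 0.0 → max 0.1 km
Site 2: residuals Station 1 23.3, Station 2 142.0, Station 3 66.2 → max 142.0 km
Site 3: residuals Station 1 85.6, Station 2 53.9, Station 3 90.4 → max 90.4 km
Only Site 1 has all residuals ≈ 0.

Site 1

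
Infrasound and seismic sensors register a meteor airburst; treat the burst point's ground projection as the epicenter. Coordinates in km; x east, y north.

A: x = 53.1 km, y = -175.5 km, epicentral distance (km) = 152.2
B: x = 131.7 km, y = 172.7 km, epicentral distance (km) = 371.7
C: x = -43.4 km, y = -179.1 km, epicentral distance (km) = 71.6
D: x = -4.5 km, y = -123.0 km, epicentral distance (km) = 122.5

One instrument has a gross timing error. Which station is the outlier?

Solve using three stations at a time. Using A, B, C (subtract circle equations pairwise → linear system) gives (x, y) ≈ (-90.6, -125.2).
Distances from that point to each station vs reported:
  A: calculated 152.2 vs reported 152.2 → residual 0.0 km
  B: calculated 371.7 vs reported 371.7 → residual 0.0 km
  C: calculated 71.6 vs reported 71.6 → residual 0.0 km
  D: calculated 86.1 vs reported 122.5 → residual 36.4 km
A, B, C are mutually consistent (residuals ≈ 0); D is off by 36.4 km.

D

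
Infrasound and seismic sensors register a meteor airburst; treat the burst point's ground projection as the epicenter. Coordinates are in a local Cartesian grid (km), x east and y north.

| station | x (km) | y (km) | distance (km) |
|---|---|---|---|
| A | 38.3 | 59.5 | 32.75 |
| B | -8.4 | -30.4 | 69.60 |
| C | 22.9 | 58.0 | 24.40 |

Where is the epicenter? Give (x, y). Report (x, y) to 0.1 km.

17.5 km east, 34.2 km north

Circle about each station: (x − 38.3)² + (y − 59.5)² = 32.75²; (x + 8.4)² + (y + 30.4)² = 69.60²; (x − 22.9)² + (y − 58.0)² = 24.40².
Subtracting the A equation from the B and C equations removes the quadratic terms:
-93.4 x − 179.8 y = -7784.02
-30.8 x − 3.0 y = -641.53
Solving the 2×2 system: x ≈ 17.5, y ≈ 34.2 km.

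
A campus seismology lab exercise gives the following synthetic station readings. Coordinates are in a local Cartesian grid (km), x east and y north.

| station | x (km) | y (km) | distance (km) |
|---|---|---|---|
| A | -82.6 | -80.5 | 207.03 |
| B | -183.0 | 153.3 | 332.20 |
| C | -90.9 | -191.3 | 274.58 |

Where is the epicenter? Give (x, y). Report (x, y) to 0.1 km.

Circle about each station: (x + 82.6)² + (y + 80.5)² = 207.03²; (x + 183.0)² + (y − 153.3)² = 332.20²; (x + 90.9)² + (y + 191.3)² = 274.58².
Subtracting pairs of circle equations eliminates x²+y² and gives linear equations (the radical axes):
-200.8 x + 467.6 y = -23808.54
-16.6 x − 221.6 y = -977.27
Solving the 2×2 system: x ≈ 109.7, y ≈ -3.8 km.
Check against A (with the unrounded x, y): √((x + 82.6)²+(y + 80.5)²) = 207.03 ≈ 207.03 km. ✓

x ≈ 109.7 km, y ≈ -3.8 km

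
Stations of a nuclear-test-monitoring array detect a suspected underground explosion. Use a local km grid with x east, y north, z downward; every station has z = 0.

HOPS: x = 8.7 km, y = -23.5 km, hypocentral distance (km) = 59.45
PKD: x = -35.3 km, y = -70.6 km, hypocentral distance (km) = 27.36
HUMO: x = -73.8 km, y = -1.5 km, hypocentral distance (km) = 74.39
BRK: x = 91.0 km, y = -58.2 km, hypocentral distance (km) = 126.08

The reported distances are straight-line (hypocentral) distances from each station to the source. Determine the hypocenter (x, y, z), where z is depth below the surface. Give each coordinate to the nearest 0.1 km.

Each station gives a sphere (x−x_i)² + (y−y_i)² + z² = d_i² (stations at z=0).
Subtracting the HOPS sphere from PKD and HUMO: z² cancels, leaving linear equations in x and y:
-88.0 x − 94.2 y = 8388.24
-165.0 x + 44.0 y = 2821.18
Solving: x ≈ -32.698, y ≈ -58.501 km (keep extra digits for the depth step; rounded: -32.7, -58.5).
Then from the HOPS sphere: z² = 59.45² − (x − 8.7)² − (y + 23.5)² with x = -32.698, y = -58.501, so z ≈ 24.402 ≈ 24.4 km.

(-32.7, -58.5, 24.4)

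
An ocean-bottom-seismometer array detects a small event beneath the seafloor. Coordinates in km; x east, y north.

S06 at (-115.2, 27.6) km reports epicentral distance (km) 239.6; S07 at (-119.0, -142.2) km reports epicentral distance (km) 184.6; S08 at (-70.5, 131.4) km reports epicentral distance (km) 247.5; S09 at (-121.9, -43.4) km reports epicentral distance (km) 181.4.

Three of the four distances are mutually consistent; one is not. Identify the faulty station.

S06

Solve using three stations at a time. Using S07, S08, S09 (subtract circle equations pairwise → linear system) gives (x, y) ≈ (55.5, -81.7).
Distances from that point to each station vs reported:
  S06: calculated 202.7 vs reported 239.6 → residual 36.9 km
  S07: calculated 184.7 vs reported 184.6 → residual 0.1 km
  S08: calculated 247.6 vs reported 247.5 → residual 0.1 km
  S09: calculated 181.5 vs reported 181.4 → residual 0.1 km
S07, S08, S09 are mutually consistent (residuals ≈ 0); S06 is off by 36.9 km.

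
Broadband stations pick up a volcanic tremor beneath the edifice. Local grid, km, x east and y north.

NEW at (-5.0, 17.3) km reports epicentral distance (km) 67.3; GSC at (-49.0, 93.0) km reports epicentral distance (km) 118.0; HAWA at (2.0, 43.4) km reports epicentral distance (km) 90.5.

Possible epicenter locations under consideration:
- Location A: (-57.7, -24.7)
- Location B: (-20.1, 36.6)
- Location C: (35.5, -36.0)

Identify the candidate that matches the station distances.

Location A

For each candidate, compare |candidate − station| to the reported distance:
Location A: residuals NEW 0.1, GSC 0.0, HAWA 0.1 → max 0.1 km
Location B: residuals NEW 42.8, GSC 54.6, HAWA 67.4 → max 67.4 km
Location C: residuals NEW 0.4, GSC 36.2, HAWA 4.3 → max 36.2 km
Only Location A has all residuals ≈ 0.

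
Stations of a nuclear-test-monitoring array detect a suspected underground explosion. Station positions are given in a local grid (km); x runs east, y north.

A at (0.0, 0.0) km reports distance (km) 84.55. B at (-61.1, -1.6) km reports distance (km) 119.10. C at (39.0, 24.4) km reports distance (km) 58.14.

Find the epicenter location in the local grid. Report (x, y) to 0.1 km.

x ≈ 24.9 km, y ≈ 80.8 km

Circle about each station: x² + y² = 84.55²; (x + 61.1)² + (y + 1.6)² = 119.10²; (x − 39.0)² + (y − 24.4)² = 58.14².
Subtracting pairs of circle equations eliminates x²+y² and gives linear equations (the radical axes):
-122.2 x − 3.2 y = -3300.34
78.0 x + 48.8 y = 5884.80
Solving the 2×2 system: x ≈ 24.9, y ≈ 80.8 km.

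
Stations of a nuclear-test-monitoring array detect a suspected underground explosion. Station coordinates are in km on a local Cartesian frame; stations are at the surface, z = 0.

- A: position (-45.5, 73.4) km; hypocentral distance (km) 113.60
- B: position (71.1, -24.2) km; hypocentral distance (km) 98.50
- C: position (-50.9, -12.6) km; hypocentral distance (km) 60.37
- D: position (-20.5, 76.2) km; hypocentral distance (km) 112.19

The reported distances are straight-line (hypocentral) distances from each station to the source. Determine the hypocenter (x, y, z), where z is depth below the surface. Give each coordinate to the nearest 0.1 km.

x ≈ -15.4 km, y ≈ -25.5 km, depth ≈ 47.1 km

Each station gives a sphere (x−x_i)² + (y−y_i)² + z² = d_i² (stations at z=0).
Subtracting the A sphere from B and C: z² cancels, leaving linear equations in x and y:
233.2 x − 195.2 y = 1385.75
-10.8 x − 172.0 y = 4552.18
Solving: x ≈ -15.402, y ≈ -25.499 km (keep extra digits for the depth step; rounded: -15.4, -25.5).
Then from the A sphere: z² = 113.60² − (x + 45.5)² − (y − 73.4)² with x = -15.402, y = -25.499, so z ≈ 47.096 ≈ 47.1 km.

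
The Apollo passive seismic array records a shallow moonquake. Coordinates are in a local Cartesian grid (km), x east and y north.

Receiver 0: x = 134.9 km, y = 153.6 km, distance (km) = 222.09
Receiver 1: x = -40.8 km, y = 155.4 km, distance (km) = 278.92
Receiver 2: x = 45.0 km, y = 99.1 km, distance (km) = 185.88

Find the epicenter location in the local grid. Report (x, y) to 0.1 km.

Circle about each station: (x − 134.9)² + (y − 153.6)² = 222.09²; (x + 40.8)² + (y − 155.4)² = 278.92²; (x − 45.0)² + (y − 99.1)² = 185.88².
Subtracting pairs of circle equations eliminates x²+y² and gives linear equations (the radical axes):
-351.4 x + 3.6 y = -44449.57
-179.8 x − 109.0 y = -15172.57
Solving the 2×2 system: x ≈ 125.8, y ≈ -68.3 km.

x ≈ 125.8 km, y ≈ -68.3 km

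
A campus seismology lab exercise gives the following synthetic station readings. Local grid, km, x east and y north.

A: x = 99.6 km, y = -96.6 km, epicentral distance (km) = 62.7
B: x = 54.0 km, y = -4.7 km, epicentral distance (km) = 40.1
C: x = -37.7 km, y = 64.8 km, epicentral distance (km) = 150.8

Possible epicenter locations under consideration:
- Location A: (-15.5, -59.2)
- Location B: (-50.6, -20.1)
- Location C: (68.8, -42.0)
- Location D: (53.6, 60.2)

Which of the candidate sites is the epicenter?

For each candidate, compare |candidate − station| to the reported distance:
Location A: residuals A 58.3, B 48.2, C 24.8 → max 58.3 km
Location B: residuals A 105.9, B 65.6, C 64.9 → max 105.9 km
Location C: residuals A 0.0, B 0.0, C 0.0 → max 0.0 km
Location D: residuals A 100.7, B 24.8, C 59.4 → max 100.7 km
Only Location C has all residuals ≈ 0.

Location C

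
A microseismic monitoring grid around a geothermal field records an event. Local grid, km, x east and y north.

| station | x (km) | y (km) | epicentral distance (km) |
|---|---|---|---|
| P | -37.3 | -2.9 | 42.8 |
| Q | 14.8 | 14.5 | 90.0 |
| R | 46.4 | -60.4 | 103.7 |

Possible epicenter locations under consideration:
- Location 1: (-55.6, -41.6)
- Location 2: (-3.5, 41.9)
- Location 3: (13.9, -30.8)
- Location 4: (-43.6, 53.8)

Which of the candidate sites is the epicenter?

For each candidate, compare |candidate − station| to the reported distance:
Location 1: residuals P 0.0, Q 0.0, R 0.0 → max 0.0 km
Location 2: residuals P 13.3, Q 57.1, R 10.1 → max 57.1 km
Location 3: residuals P 15.5, Q 44.7, R 59.7 → max 59.7 km
Location 4: residuals P 14.2, Q 19.6, R 41.7 → max 41.7 km
Only Location 1 has all residuals ≈ 0.

Location 1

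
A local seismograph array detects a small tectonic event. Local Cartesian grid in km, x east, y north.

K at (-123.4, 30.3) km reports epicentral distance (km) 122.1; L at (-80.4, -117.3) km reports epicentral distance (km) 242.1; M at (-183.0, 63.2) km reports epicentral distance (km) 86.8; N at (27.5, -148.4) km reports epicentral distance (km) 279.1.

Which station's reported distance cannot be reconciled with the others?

M

Solve using three stations at a time. Using K, L, N (subtract circle equations pairwise → linear system) gives (x, y) ≈ (-42.4, 121.9).
Distances from that point to each station vs reported:
  K: calculated 122.3 vs reported 122.1 → residual 0.2 km
  L: calculated 242.2 vs reported 242.1 → residual 0.1 km
  M: calculated 152.4 vs reported 86.8 → residual 65.6 km
  N: calculated 279.2 vs reported 279.1 → residual 0.1 km
K, L, N are mutually consistent (residuals ≈ 0); M is off by 65.6 km.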